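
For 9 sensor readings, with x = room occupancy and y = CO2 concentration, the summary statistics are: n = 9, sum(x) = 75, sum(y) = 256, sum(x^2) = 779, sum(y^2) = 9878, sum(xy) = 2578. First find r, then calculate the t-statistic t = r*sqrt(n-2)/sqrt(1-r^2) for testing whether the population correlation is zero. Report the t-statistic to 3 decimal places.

2.617

S_xy = nΣxy − ΣxΣy = 9·2578 − 75·256 = 23202 − 19200 = 4002
S_xx = nΣx² − (Σx)² = 9·779 − 75² = 7011 − 5625 = 1386
S_yy = nΣy² − (Σy)² = 9·9878 − 256² = 88902 − 65536 = 23366
r = S_xy / √(S_xx·S_yy) = 4002 / √(1386·23366) = 4002 / √32385276 = 4002 / 5690.8063 = 0.7032
t = r·√(n−2)/√(1−r²) = 0.7032·√7 / √(1−0.494490) = 1.860492 / 0.710992 = 2.617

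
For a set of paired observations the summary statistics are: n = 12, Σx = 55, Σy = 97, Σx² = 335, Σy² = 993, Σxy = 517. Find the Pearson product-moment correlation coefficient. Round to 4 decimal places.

S_xy = nΣxy − ΣxΣy = 12·517 − 55·97 = 6204 − 5335 = 869
S_xx = nΣx² − (Σx)² = 12·335 − 55² = 4020 − 3025 = 995
S_yy = nΣy² − (Σy)² = 12·993 − 97² = 11916 − 9409 = 2507
r = S_xy / √(S_xx·S_yy) = 869 / √(995·2507) = 869 / √2494465 = 869 / 1579.3875 = 0.5502

0.5502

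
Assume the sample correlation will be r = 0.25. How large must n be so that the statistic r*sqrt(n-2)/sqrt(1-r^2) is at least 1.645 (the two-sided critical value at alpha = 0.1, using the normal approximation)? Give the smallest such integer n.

43

Need r·√(n−2)/√(1−r²) ≥ 1.645
√(n−2) ≥ 1.645·√(1−0.0625) / 0.25 = 1.645·0.968246 / 0.25 = 6.3711
n−2 ≥ 40.5909  ⇒  n ≥ 42.5909
Smallest integer n = 43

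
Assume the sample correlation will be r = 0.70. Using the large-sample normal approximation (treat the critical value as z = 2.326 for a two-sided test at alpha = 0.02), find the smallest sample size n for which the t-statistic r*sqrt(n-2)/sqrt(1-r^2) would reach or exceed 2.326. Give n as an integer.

8

Need r·√(n−2)/√(1−r²) ≥ 2.326
√(n−2) ≥ 2.326·√(1−0.4900) / 0.70 = 2.326·0.714143 / 0.70 = 2.3730
n−2 ≥ 5.6311  ⇒  n ≥ 7.6311
Smallest integer n = 8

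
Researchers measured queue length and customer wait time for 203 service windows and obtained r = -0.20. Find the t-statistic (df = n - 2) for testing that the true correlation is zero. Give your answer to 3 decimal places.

t = r·√(n−2) / √(1−r²) with r = -0.20, n = 203
  = -0.20·√201 / √(1 − 0.0400)
  = -0.20·14.177447 / 0.979796
  = -2.835489 / 0.979796 = -2.894

-2.894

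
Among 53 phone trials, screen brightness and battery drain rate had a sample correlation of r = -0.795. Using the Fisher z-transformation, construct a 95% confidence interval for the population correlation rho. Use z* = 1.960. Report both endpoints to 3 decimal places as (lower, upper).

(-0.877, -0.668)

Fisher z: z_r = atanh(r) = ½·ln((1+(-0.795))/(1−(-0.795))) = -1.084875
SE(z) = 1/√(n−3) = 1/√50 = 0.141421
95% ⇒ z* = 1.960; margin = 1.960·0.141421 = 0.277185
CI on z-scale: (-1.362060, -0.807690)
Back-transform: tanh(-1.362060) = -0.876870, tanh(-0.807690) = -0.668314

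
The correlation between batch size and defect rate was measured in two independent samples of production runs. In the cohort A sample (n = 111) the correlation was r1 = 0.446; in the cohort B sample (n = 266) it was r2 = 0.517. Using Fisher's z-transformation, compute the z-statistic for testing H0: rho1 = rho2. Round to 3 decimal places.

z1 = atanh(0.446) = 0.479696,  z2 = atanh(0.517) = 0.572237
SE = √(1/(n1−3) + 1/(n2−3)) = √(1/108 + 1/263) = √(0.0092593 + 0.0038023) = √0.0130616 = 0.114287
z = (z1 − z2)/SE = (0.479696 − 0.572237) / 0.114287 = -0.092541 / 0.114287 = -0.810

-0.810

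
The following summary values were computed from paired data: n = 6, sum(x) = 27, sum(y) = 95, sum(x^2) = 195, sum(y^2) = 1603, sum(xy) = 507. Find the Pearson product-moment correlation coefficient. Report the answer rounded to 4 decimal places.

0.9328

S_xy = nΣxy − ΣxΣy = 6·507 − 27·95 = 3042 − 2565 = 477
S_xx = nΣx² − (Σx)² = 6·195 − 27² = 1170 − 729 = 441
S_yy = nΣy² − (Σy)² = 6·1603 − 95² = 9618 − 9025 = 593
r = S_xy / √(S_xx·S_yy) = 477 / √(441·593) = 477 / √261513 = 477 / 511.3834 = 0.9328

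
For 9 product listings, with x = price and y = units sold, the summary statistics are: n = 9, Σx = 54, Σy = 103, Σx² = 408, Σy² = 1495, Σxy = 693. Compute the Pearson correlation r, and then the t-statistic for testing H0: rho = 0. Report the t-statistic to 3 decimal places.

S_xy = nΣxy − ΣxΣy = 9·693 − 54·103 = 6237 − 5562 = 675
S_xx = nΣx² − (Σx)² = 9·408 − 54² = 3672 − 2916 = 756
S_yy = nΣy² − (Σy)² = 9·1495 − 103² = 13455 − 10609 = 2846
r = S_xy / √(S_xx·S_yy) = 675 / √(756·2846) = 675 / √2151576 = 675 / 1466.8251 = 0.4602
t = r·√(n−2)/√(1−r²) = 0.4602·√7 / √(1−0.211784) = 1.217575 / 0.887815 = 1.371

1.371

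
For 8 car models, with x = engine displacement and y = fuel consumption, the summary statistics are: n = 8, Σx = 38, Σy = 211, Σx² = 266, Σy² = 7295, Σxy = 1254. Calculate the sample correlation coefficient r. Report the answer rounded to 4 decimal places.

0.6546

S_xy = nΣxy − ΣxΣy = 8·1254 − 38·211 = 10032 − 8018 = 2014
S_xx = nΣx² − (Σx)² = 8·266 − 38² = 2128 − 1444 = 684
S_yy = nΣy² − (Σy)² = 8·7295 − 211² = 58360 − 44521 = 13839
r = S_xy / √(S_xx·S_yy) = 2014 / √(684·13839) = 2014 / √9465876 = 2014 / 3076.6664 = 0.6546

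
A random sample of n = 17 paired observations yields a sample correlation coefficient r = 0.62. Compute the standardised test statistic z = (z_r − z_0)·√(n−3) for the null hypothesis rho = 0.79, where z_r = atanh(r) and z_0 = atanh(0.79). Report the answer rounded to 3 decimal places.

-1.296

Fisher z: atanh(0.62) = 0.725005, atanh(0.79) = 1.071432
z = (z_r − z_0)·√(n−3) = (0.725005 − 1.071432)·√14 = -0.346427 · 3.741657 = -1.296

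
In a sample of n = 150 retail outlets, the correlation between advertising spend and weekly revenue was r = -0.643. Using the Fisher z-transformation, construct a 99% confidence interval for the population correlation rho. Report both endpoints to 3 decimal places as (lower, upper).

z_r = atanh(-0.643) = -0.763272;  SE = 1/√(n−3) = 1/√147 = 0.082479
z-limits: -0.763272 ± 2.576·0.082479 = -0.763272 ± 0.212466 = [-0.975738, -0.550806]
ρ-limits: (tanh -0.975738, tanh -0.550806) = (-0.751, -0.501)

(-0.751, -0.501)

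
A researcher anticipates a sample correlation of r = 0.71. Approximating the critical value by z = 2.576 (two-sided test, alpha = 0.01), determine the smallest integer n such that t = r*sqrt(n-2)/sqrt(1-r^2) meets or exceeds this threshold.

9

Need r·√(n−2)/√(1−r²) ≥ 2.576
√(n−2) ≥ 2.576·√(1−0.5041) / 0.71 = 2.576·0.704202 / 0.71 = 2.5550
n−2 ≥ 6.5280  ⇒  n ≥ 8.5280
Smallest integer n = 9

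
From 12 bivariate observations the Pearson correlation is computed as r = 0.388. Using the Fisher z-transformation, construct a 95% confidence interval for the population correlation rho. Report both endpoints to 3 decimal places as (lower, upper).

(-0.239, 0.787)

Fisher z: z_r = atanh(r) = ½·ln((1+0.388)/(1−0.388)) = 0.409443
SE(z) = 1/√(n−3) = 1/√9 = 0.333333
95% ⇒ z* = 1.960; margin = 1.960·0.333333 = 0.653333
CI on z-scale: (-0.243890, 1.062776)
Back-transform: tanh(-0.243890) = -0.239167, tanh(1.062776) = 0.786724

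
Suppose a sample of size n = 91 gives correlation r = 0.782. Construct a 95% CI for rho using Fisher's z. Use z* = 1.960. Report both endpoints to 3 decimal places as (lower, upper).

z_r = atanh(0.782) = 1.050498;  SE = 1/√(n−3) = 1/√88 = 0.106600
z-limits: 1.050498 ± 1.960·0.106600 = 1.050498 ± 0.208936 = [0.841562, 1.259434]
ρ-limits: (tanh 0.841562, tanh 1.259434) = (0.687, 0.851)

(0.687, 0.851)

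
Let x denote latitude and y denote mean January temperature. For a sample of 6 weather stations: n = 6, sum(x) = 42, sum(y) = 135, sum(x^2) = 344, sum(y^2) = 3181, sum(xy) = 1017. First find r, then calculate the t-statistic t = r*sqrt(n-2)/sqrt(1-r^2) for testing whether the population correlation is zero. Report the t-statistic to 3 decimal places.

S_xy = nΣxy − ΣxΣy = 6·1017 − 42·135 = 6102 − 5670 = 432
S_xx = nΣx² − (Σx)² = 6·344 − 42² = 2064 − 1764 = 300
S_yy = nΣy² − (Σy)² = 6·3181 − 135² = 19086 − 18225 = 861
r = S_xy / √(S_xx·S_yy) = 432 / √(300·861) = 432 / √258300 = 432 / 508.2322 = 0.8500
t = r·√(n−2)/√(1−r²) = 0.8500·√4 / √(1−0.722500) = 1.700000 / 0.526783 = 3.227

3.227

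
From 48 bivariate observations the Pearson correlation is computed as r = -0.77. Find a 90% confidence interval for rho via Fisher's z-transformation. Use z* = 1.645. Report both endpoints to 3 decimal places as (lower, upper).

z_r = atanh(-0.77) = -1.020328;  SE = 1/√(n−3) = 1/√45 = 0.149071
z-limits: -1.020328 ± 1.645·0.149071 = -1.020328 ± 0.245222 = [-1.265550, -0.775106]
ρ-limits: (tanh -1.265550, tanh -0.775106) = (-0.853, -0.650)

(-0.853, -0.650)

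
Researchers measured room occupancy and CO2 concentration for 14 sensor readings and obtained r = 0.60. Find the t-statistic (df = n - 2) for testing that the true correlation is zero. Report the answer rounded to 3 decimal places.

1 − r² = 1 − 0.3600 = 0.6400;  √(1−r²) = 0.800000
√(n−2) = √12 = 3.464102
t = r·√(n−2)/√(1−r²) = 0.60 · 3.464102 / 0.800000 = 2.598

2.598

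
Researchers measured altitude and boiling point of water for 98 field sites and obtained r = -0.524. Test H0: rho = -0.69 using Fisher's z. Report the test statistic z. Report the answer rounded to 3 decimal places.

2.594

z_r = atanh(-0.524) = -0.581838,  z_0 = atanh(-0.69) = -0.847956
SE = 1/√(n−3) = 1/√95 = 0.102598
z = (z_r − z_0)/SE = (-0.581838 − (-0.847956)) / 0.102598 = 0.266118 / 0.102598 = 2.594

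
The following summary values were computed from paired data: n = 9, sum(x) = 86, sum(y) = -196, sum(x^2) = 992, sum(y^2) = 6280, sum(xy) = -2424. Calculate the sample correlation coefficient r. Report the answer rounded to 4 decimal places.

-0.9418

Numerator: nΣxy − (Σx)(Σy) = 9·(-2424) − (86)(-196) = -4960
Denominator: √[(nΣx²−(Σx)²)(nΣy²−(Σy)²)]
  nΣx²−(Σx)² = 9·992 − 7396 = 1532;  nΣy²−(Σy)² = 9·6280 − 38416 = 18104
  √(1532·18104) = √27735328 = 5266.4341
r = -4960 / 5266.4341 = -0.9418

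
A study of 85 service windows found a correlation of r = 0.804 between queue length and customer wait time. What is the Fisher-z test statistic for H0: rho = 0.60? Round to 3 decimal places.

z_r = atanh(0.804) = 1.109824,  z_0 = atanh(0.60) = 0.693147
SE = 1/√(n−3) = 1/√82 = 0.110432
z = (z_r − z_0)/SE = (1.109824 − 0.693147) / 0.110432 = 0.416677 / 0.110432 = 3.773

3.773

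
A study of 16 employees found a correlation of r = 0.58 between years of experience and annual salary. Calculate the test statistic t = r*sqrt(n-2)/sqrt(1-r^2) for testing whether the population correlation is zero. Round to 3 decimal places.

t = r·√(n−2) / √(1−r²) with r = 0.58, n = 16
  = 0.58·√14 / √(1 − 0.3364)
  = 0.58·3.741657 / 0.814616
  = 2.170161 / 0.814616 = 2.664

2.664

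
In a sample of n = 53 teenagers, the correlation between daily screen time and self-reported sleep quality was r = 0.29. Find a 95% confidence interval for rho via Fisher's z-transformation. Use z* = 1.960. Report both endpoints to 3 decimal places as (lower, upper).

(0.021, 0.520)

z_r = atanh(0.29) = 0.298566;  SE = 1/√(n−3) = 1/√50 = 0.141421
z-limits: 0.298566 ± 1.960·0.141421 = 0.298566 ± 0.277185 = [0.021381, 0.575751]
ρ-limits: (tanh 0.021381, tanh 0.575751) = (0.021, 0.520)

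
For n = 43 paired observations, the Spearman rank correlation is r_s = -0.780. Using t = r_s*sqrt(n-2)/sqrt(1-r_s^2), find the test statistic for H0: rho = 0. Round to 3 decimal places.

t = r_s·√(n−2) / √(1−r_s²) with r_s = -0.780, n = 43
  = -0.780·√41 / √(1 − 0.608400)
  = -0.780·6.403124 / 0.625780
  = -4.994437 / 0.625780 = -7.981

-7.981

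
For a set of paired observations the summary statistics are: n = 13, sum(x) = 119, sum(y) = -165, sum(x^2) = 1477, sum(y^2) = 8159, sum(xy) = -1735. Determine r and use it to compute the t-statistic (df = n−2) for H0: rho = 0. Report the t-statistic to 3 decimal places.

-0.491

Numerator: nΣxy − (Σx)(Σy) = 13·(-1735) − (119)(-165) = -2920
Denominator: √[(nΣx²−(Σx)²)(nΣy²−(Σy)²)]
  nΣx²−(Σx)² = 13·1477 − 14161 = 5040;  nΣy²−(Σy)² = 13·8159 − 27225 = 78842
  √(5040·78842) = √397363680 = 19933.9830
r = -2920 / 19933.9830 = -0.1465
t = r·√(n−2)/√(1−r²) = -0.1465·√11 / √(1−0.021462) = -0.485886 / 0.989211 = -0.491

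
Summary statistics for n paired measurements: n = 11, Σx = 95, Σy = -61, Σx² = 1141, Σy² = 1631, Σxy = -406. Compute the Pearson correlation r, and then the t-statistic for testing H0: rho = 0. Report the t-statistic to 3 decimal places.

S_xy = nΣxy − ΣxΣy = 11·(-406) − 95·(-61) = -4466 − (-5795) = 1329
S_xx = nΣx² − (Σx)² = 11·1141 − 95² = 12551 − 9025 = 3526
S_yy = nΣy² − (Σy)² = 11·1631 − (-61)² = 17941 − 3721 = 14220
r = S_xy / √(S_xx·S_yy) = 1329 / √(3526·14220) = 1329 / √50139720 = 1329 / 7080.9406 = 0.1877
t = r·√(n−2)/√(1−r²) = 0.1877·√9 / √(1−0.035231) = 0.563100 / 0.982227 = 0.573

0.573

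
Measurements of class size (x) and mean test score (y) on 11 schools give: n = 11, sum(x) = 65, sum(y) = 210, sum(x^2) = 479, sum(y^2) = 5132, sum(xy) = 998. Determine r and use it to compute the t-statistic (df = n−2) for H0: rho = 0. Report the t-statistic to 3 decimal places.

S_xy = nΣxy − ΣxΣy = 11·998 − 65·210 = 10978 − 13650 = -2672
S_xx = nΣx² − (Σx)² = 11·479 − 65² = 5269 − 4225 = 1044
S_yy = nΣy² − (Σy)² = 11·5132 − 210² = 56452 − 44100 = 12352
r = S_xy / √(S_xx·S_yy) = -2672 / √(1044·12352) = -2672 / √12895488 = -2672 / 3591.0288 = -0.7441
t = r·√(n−2)/√(1−r²) = -0.7441·√9 / √(1−0.553685) = -2.232300 / 0.668068 = -3.341

-3.341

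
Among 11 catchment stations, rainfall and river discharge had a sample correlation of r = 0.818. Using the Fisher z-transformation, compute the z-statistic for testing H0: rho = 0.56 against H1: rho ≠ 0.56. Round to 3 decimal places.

1.465

Fisher z: atanh(0.818) = 1.150743, atanh(0.56) = 0.632833
z = (z_r − z_0)·√(n−3) = (1.150743 − 0.632833)·√8 = 0.517910 · 2.828427 = 1.465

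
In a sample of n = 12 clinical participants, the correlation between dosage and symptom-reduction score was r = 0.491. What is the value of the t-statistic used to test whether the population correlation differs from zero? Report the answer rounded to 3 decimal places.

1.782

1 − r² = 1 − 0.241081 = 0.758919;  √(1−r²) = 0.871160
√(n−2) = √10 = 3.162278
t = r·√(n−2)/√(1−r²) = 0.491 · 3.162278 / 0.871160 = 1.782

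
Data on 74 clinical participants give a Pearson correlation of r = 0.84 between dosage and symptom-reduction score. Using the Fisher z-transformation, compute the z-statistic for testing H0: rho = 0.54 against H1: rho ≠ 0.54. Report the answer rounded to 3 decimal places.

5.199

z_r = atanh(0.84) = 1.221174,  z_0 = atanh(0.54) = 0.604156
SE = 1/√(n−3) = 1/√71 = 0.118678
z = (z_r − z_0)/SE = (1.221174 − 0.604156) / 0.118678 = 0.617018 / 0.118678 = 5.199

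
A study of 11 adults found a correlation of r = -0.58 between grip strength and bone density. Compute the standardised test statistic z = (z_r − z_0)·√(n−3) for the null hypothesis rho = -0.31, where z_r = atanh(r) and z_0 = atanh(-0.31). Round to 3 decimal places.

-0.967

Fisher z: atanh(-0.58) = -0.662463, atanh(-0.31) = -0.320545
z = (z_r − z_0)·√(n−3) = (-0.662463 − (-0.320545))·√8 = -0.341918 · 2.828427 = -0.967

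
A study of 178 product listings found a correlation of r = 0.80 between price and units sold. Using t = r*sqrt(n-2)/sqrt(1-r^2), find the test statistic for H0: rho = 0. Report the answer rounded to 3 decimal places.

17.689

1 − r² = 1 − 0.6400 = 0.3600;  √(1−r²) = 0.600000
√(n−2) = √176 = 13.266499
t = r·√(n−2)/√(1−r²) = 0.80 · 13.266499 / 0.600000 = 17.689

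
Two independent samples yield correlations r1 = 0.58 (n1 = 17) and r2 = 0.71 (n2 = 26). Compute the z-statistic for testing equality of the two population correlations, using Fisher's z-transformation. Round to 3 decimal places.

-0.663

Fisher z-transforms: z1 = atanh(0.58) = 0.662463, z2 = atanh(0.71) = 0.887184; difference d = -0.224721
Var(d) = 1/14 + 1/23 = 0.0714286 + 0.0434783 = 0.1149069
z = d/√Var(d) = -0.224721 / √0.1149069 = -0.224721 / 0.338979 = -0.663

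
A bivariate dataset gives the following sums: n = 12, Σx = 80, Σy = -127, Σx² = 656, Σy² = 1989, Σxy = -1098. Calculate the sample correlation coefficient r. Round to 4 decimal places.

-0.8936

Numerator: nΣxy − (Σx)(Σy) = 12·(-1098) − (80)(-127) = -3016
Denominator: √[(nΣx²−(Σx)²)(nΣy²−(Σy)²)]
  nΣx²−(Σx)² = 12·656 − 6400 = 1472;  nΣy²−(Σy)² = 12·1989 − 16129 = 7739
  √(1472·7739) = √11391808 = 3375.1753
r = -3016 / 3375.1753 = -0.8936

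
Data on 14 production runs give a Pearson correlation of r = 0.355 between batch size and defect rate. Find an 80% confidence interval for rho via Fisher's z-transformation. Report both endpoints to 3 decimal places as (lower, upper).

Fisher z: z_r = atanh(r) = ½·ln((1+0.355)/(1−0.355)) = 0.371153
SE(z) = 1/√(n−3) = 1/√11 = 0.301511
80% ⇒ z* = 1.282; margin = 1.282·0.301511 = 0.386537
CI on z-scale: (-0.015384, 0.757690)
Back-transform: tanh(-0.015384) = -0.015383, tanh(0.757690) = 0.639714

(-0.015, 0.640)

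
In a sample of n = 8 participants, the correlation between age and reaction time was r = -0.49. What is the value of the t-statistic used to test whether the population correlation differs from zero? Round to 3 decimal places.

-1.377

t = r·√(n−2) / √(1−r²) with r = -0.49, n = 8
  = -0.49·√6 / √(1 − 0.2401)
  = -0.49·2.449490 / 0.871722
  = -1.200250 / 0.871722 = -1.377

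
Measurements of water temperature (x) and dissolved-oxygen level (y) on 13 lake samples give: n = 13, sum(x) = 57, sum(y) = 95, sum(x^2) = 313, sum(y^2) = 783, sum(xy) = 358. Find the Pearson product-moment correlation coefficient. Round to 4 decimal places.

-0.7823

S_xy = nΣxy − ΣxΣy = 13·358 − 57·95 = 4654 − 5415 = -761
S_xx = nΣx² − (Σx)² = 13·313 − 57² = 4069 − 3249 = 820
S_yy = nΣy² − (Σy)² = 13·783 − 95² = 10179 − 9025 = 1154
r = S_xy / √(S_xx·S_yy) = -761 / √(820·1154) = -761 / √946280 = -761 / 972.7692 = -0.7823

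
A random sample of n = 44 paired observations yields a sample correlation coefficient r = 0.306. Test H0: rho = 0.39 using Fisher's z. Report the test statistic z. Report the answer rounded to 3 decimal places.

-0.613

z_r = atanh(0.306) = 0.316126,  z_0 = atanh(0.39) = 0.411800
SE = 1/√(n−3) = 1/√41 = 0.156174
z = (z_r − z_0)/SE = (0.316126 − 0.411800) / 0.156174 = -0.095674 / 0.156174 = -0.613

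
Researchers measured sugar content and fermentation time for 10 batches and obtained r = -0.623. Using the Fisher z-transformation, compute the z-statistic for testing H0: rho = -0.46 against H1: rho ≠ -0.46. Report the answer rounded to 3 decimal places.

Fisher z: atanh(-0.623) = -0.729893, atanh(-0.46) = -0.497311
z = (z_r − z_0)·√(n−3) = (-0.729893 − (-0.497311))·√7 = -0.232582 · 2.645751 = -0.615

-0.615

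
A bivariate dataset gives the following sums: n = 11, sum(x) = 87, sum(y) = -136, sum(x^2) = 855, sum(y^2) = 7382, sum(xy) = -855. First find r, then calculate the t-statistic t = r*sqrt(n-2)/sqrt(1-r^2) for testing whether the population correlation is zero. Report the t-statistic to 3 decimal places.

0.697

S_xy = nΣxy − ΣxΣy = 11·(-855) − 87·(-136) = -9405 − (-11832) = 2427
S_xx = nΣx² − (Σx)² = 11·855 − 87² = 9405 − 7569 = 1836
S_yy = nΣy² − (Σy)² = 11·7382 − (-136)² = 81202 − 18496 = 62706
r = S_xy / √(S_xx·S_yy) = 2427 / √(1836·62706) = 2427 / √115128216 = 2427 / 10729.7817 = 0.2262
t = r·√(n−2)/√(1−r²) = 0.2262·√9 / √(1−0.051166) = 0.678600 / 0.974081 = 0.697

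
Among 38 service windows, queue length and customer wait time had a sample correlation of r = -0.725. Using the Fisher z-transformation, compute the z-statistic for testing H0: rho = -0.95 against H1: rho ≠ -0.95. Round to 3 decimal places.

5.405

z_r = atanh(-0.725) = -0.918106,  z_0 = atanh(-0.95) = -1.831781
SE = 1/√(n−3) = 1/√35 = 0.169031
z = (z_r − z_0)/SE = (-0.918106 − (-1.831781)) / 0.169031 = 0.913675 / 0.169031 = 5.405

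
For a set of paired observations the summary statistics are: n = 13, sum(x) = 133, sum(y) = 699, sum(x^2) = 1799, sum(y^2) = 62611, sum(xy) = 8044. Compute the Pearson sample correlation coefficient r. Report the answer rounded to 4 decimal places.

S_xy = nΣxy − ΣxΣy = 13·8044 − 133·699 = 104572 − 92967 = 11605
S_xx = nΣx² − (Σx)² = 13·1799 − 133² = 23387 − 17689 = 5698
S_yy = nΣy² − (Σy)² = 13·62611 − 699² = 813943 − 488601 = 325342
r = S_xy / √(S_xx·S_yy) = 11605 / √(5698·325342) = 11605 / √1853798716 = 11605 / 43055.7629 = 0.2695

0.2695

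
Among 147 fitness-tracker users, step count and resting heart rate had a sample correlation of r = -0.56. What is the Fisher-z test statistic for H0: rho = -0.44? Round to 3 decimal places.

z_r = atanh(-0.56) = -0.632833,  z_0 = atanh(-0.44) = -0.472231
SE = 1/√(n−3) = 1/√144 = 0.083333
z = (z_r − z_0)/SE = (-0.632833 − (-0.472231)) / 0.083333 = -0.160602 / 0.083333 = -1.927

-1.927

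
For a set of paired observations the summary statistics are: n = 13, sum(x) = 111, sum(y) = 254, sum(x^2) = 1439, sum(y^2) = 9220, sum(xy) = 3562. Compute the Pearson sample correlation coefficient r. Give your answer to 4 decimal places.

S_xy = nΣxy − ΣxΣy = 13·3562 − 111·254 = 46306 − 28194 = 18112
S_xx = nΣx² − (Σx)² = 13·1439 − 111² = 18707 − 12321 = 6386
S_yy = nΣy² − (Σy)² = 13·9220 − 254² = 119860 − 64516 = 55344
r = S_xy / √(S_xx·S_yy) = 18112 / √(6386·55344) = 18112 / √353426784 = 18112 / 18799.6485 = 0.9634

0.9634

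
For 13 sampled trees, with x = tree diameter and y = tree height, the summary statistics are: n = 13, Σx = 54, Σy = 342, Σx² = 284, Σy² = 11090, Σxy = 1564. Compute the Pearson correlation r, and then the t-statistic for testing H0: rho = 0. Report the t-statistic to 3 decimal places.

Numerator: nΣxy − (Σx)(Σy) = 13·1564 − (54)(342) = 1864
Denominator: √[(nΣx²−(Σx)²)(nΣy²−(Σy)²)]
  nΣx²−(Σx)² = 13·284 − 2916 = 776;  nΣy²−(Σy)² = 13·11090 − 116964 = 27206
  √(776·27206) = √21111856 = 4594.7640
r = 1864 / 4594.7640 = 0.4057
t = r·√(n−2)/√(1−r²) = 0.4057·√11 / √(1−0.164592) = 1.345555 / 0.914007 = 1.472

1.472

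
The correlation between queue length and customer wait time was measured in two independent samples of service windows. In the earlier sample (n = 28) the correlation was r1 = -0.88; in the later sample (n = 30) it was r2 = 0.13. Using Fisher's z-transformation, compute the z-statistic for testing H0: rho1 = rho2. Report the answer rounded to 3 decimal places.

-5.428

Fisher z-transforms: z1 = atanh(-0.88) = -1.375768, z2 = atanh(0.13) = 0.130740; difference d = -1.506508
Var(d) = 1/25 + 1/27 = 0.0400000 + 0.0370370 = 0.0770370
z = d/√Var(d) = -1.506508 / √0.0770370 = -1.506508 / 0.277555 = -5.428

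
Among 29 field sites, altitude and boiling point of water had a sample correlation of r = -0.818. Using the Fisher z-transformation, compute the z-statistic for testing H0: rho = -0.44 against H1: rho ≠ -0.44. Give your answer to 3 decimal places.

-3.460

Fisher z: atanh(-0.818) = -1.150743, atanh(-0.44) = -0.472231
z = (z_r − z_0)·√(n−3) = (-1.150743 − (-0.472231))·√26 = -0.678512 · 5.099020 = -3.460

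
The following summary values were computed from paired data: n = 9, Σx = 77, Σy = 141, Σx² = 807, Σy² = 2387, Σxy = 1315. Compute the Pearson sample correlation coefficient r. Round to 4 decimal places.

S_xy = nΣxy − ΣxΣy = 9·1315 − 77·141 = 11835 − 10857 = 978
S_xx = nΣx² − (Σx)² = 9·807 − 77² = 7263 − 5929 = 1334
S_yy = nΣy² − (Σy)² = 9·2387 − 141² = 21483 − 19881 = 1602
r = S_xy / √(S_xx·S_yy) = 978 / √(1334·1602) = 978 / √2137068 = 978 / 1461.8714 = 0.6690

0.6690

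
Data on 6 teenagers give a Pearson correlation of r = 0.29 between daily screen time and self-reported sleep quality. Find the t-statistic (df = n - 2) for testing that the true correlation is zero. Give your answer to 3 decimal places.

1 − r² = 1 − 0.0841 = 0.9159;  √(1−r²) = 0.957027
√(n−2) = √4 = 2.000000
t = r·√(n−2)/√(1−r²) = 0.29 · 2.000000 / 0.957027 = 0.606

0.606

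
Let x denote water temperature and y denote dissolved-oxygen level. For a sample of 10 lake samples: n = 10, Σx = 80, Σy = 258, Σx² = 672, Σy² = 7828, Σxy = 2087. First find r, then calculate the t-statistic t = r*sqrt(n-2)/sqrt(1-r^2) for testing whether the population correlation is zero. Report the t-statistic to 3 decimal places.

Numerator: nΣxy − (Σx)(Σy) = 10·2087 − (80)(258) = 230
Denominator: √[(nΣx²−(Σx)²)(nΣy²−(Σy)²)]
  nΣx²−(Σx)² = 10·672 − 6400 = 320;  nΣy²−(Σy)² = 10·7828 − 66564 = 11716
  √(320·11716) = √3749120 = 1936.2644
r = 230 / 1936.2644 = 0.1188
t = r·√(n−2)/√(1−r²) = 0.1188·√8 / √(1−0.014113) = 0.336017 / 0.992918 = 0.338

0.338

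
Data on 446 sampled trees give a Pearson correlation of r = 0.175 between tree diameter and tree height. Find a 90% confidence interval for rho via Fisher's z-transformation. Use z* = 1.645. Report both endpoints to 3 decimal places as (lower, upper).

Fisher z: z_r = atanh(r) = ½·ln((1+0.175)/(1−0.175)) = 0.176820
SE(z) = 1/√(n−3) = 1/√443 = 0.047511
90% ⇒ z* = 1.645; margin = 1.645·0.047511 = 0.078156
CI on z-scale: (0.098664, 0.254976)
Back-transform: tanh(0.098664) = 0.098345, tanh(0.254976) = 0.249590

(0.098, 0.250)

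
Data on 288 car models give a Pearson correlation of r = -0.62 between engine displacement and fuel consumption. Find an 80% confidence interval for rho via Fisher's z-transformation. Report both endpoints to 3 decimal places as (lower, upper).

(-0.665, -0.571)

z_r = atanh(-0.62) = -0.725005;  SE = 1/√(n−3) = 1/√285 = 0.059235
z-limits: -0.725005 ± 1.282·0.059235 = -0.725005 ± 0.075939 = [-0.800944, -0.649066]
ρ-limits: (tanh -0.800944, tanh -0.649066) = (-0.665, -0.571)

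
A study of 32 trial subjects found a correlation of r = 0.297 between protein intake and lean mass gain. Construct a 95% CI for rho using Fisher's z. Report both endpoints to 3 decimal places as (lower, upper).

Fisher z: z_r = atanh(r) = ½·ln((1+0.297)/(1−0.297)) = 0.306226
SE(z) = 1/√(n−3) = 1/√29 = 0.185695
95% ⇒ z* = 1.960; margin = 1.960·0.185695 = 0.363962
CI on z-scale: (-0.057736, 0.670188)
Back-transform: tanh(-0.057736) = -0.057672, tanh(0.670188) = 0.585104

(-0.058, 0.585)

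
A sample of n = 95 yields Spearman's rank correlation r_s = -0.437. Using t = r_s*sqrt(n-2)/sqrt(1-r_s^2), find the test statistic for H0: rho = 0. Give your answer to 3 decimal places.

1 − r_s² = 1 − 0.190969 = 0.809031;  √(1−r_s²) = 0.899462
√(n−2) = √93 = 9.643651
t = r_s·√(n−2)/√(1−r_s²) = -0.437 · 9.643651 / 0.899462 = -4.685

-4.685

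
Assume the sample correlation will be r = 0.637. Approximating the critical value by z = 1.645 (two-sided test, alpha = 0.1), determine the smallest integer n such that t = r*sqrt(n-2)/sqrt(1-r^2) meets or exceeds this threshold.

6

Need r·√(n−2)/√(1−r²) ≥ 1.645
√(n−2) ≥ 1.645·√(1−0.405769) / 0.637 = 1.645·0.770864 / 0.637 = 1.9907
n−2 ≥ 3.9629  ⇒  n ≥ 5.9629
Smallest integer n = 6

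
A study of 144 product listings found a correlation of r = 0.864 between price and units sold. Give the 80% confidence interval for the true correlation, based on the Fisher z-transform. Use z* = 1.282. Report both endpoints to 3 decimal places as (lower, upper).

z_r = atanh(0.864) = 1.308913;  SE = 1/√(n−3) = 1/√141 = 0.084215
z-limits: 1.308913 ± 1.282·0.084215 = 1.308913 ± 0.107964 = [1.200949, 1.416877]
ρ-limits: (tanh 1.200949, tanh 1.416877) = (0.834, 0.889)

(0.834, 0.889)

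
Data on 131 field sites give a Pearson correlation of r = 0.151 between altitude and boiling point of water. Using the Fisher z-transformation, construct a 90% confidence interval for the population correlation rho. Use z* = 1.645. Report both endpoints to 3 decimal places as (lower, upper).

(0.007, 0.289)

Fisher z: z_r = atanh(r) = ½·ln((1+0.151)/(1−0.151)) = 0.152164
SE(z) = 1/√(n−3) = 1/√128 = 0.088388
90% ⇒ z* = 1.645; margin = 1.645·0.088388 = 0.145398
CI on z-scale: (0.006766, 0.297562)
Back-transform: tanh(0.006766) = 0.006766, tanh(0.297562) = 0.289080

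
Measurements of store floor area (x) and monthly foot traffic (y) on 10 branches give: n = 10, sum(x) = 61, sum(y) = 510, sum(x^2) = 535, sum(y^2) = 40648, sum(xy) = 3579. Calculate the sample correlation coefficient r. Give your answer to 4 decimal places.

Numerator: nΣxy − (Σx)(Σy) = 10·3579 − (61)(510) = 4680
Denominator: √[(nΣx²−(Σx)²)(nΣy²−(Σy)²)]
  nΣx²−(Σx)² = 10·535 − 3721 = 1629;  nΣy²−(Σy)² = 10·40648 − 260100 = 146380
  √(1629·146380) = √238453020 = 15441.9241
r = 4680 / 15441.9241 = 0.3031

0.3031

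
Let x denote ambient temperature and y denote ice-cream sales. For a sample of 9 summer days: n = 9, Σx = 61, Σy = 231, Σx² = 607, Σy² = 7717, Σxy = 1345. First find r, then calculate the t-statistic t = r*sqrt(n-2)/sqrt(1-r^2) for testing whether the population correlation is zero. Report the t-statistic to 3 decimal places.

-1.071

S_xy = nΣxy − ΣxΣy = 9·1345 − 61·231 = 12105 − 14091 = -1986
S_xx = nΣx² − (Σx)² = 9·607 − 61² = 5463 − 3721 = 1742
S_yy = nΣy² − (Σy)² = 9·7717 − 231² = 69453 − 53361 = 16092
r = S_xy / √(S_xx·S_yy) = -1986 / √(1742·16092) = -1986 / √28032264 = -1986 / 5294.5504 = -0.3751
t = r·√(n−2)/√(1−r²) = -0.3751·√7 / √(1−0.140700) = -0.992421 / 0.926984 = -1.071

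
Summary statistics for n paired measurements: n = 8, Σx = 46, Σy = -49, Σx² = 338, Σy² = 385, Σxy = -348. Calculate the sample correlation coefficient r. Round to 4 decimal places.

-0.8388

S_xy = nΣxy − ΣxΣy = 8·(-348) − 46·(-49) = -2784 − (-2254) = -530
S_xx = nΣx² − (Σx)² = 8·338 − 46² = 2704 − 2116 = 588
S_yy = nΣy² − (Σy)² = 8·385 − (-49)² = 3080 − 2401 = 679
r = S_xy / √(S_xx·S_yy) = -530 / √(588·679) = -530 / √399252 = -530 / 631.8639 = -0.8388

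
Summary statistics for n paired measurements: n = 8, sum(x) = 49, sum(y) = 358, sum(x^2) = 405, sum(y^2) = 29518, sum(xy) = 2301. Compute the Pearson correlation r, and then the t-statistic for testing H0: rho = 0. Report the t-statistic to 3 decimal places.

S_xy = nΣxy − ΣxΣy = 8·2301 − 49·358 = 18408 − 17542 = 866
S_xx = nΣx² − (Σx)² = 8·405 − 49² = 3240 − 2401 = 839
S_yy = nΣy² − (Σy)² = 8·29518 − 358² = 236144 − 128164 = 107980
r = S_xy / √(S_xx·S_yy) = 866 / √(839·107980) = 866 / √90595220 = 866 / 9518.1521 = 0.0910
t = r·√(n−2)/√(1−r²) = 0.0910·√6 / √(1−0.008281) = 0.222904 / 0.995851 = 0.224

0.224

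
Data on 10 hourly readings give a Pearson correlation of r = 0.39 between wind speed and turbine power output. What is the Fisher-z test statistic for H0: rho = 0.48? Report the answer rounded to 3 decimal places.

-0.294

Fisher z: atanh(0.39) = 0.411800, atanh(0.48) = 0.522984
z = (z_r − z_0)·√(n−3) = (0.411800 − 0.522984)·√7 = -0.111184 · 2.645751 = -0.294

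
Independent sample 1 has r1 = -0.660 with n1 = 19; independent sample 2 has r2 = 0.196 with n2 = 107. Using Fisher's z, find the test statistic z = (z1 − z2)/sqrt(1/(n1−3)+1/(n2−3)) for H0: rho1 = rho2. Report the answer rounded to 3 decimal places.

-3.692

z1 = atanh(-0.660) = -0.792814,  z2 = atanh(0.196) = 0.198569
SE = √(1/(n1−3) + 1/(n2−3)) = √(1/16 + 1/104) = √(0.0625000 + 0.0096154) = √0.0721154 = 0.268543
z = (z1 − z2)/SE = (-0.792814 − 0.198569) / 0.268543 = -0.991383 / 0.268543 = -3.692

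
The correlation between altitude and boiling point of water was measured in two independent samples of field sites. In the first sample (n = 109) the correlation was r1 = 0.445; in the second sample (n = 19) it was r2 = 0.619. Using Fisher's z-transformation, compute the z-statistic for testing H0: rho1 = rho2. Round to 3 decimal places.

z1 = atanh(0.445) = 0.478448,  z2 = atanh(0.619) = 0.723382
SE = √(1/(n1−3) + 1/(n2−3)) = √(1/106 + 1/16) = √(0.0094340 + 0.0625000) = √0.0719340 = 0.268205
z = (z1 − z2)/SE = (0.478448 − 0.723382) / 0.268205 = -0.244934 / 0.268205 = -0.913

-0.913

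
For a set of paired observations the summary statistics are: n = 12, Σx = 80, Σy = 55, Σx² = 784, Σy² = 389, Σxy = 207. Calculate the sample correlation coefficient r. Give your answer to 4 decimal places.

-0.8619

S_xy = nΣxy − ΣxΣy = 12·207 − 80·55 = 2484 − 4400 = -1916
S_xx = nΣx² − (Σx)² = 12·784 − 80² = 9408 − 6400 = 3008
S_yy = nΣy² − (Σy)² = 12·389 − 55² = 4668 − 3025 = 1643
r = S_xy / √(S_xx·S_yy) = -1916 / √(3008·1643) = -1916 / √4942144 = -1916 / 2223.0933 = -0.8619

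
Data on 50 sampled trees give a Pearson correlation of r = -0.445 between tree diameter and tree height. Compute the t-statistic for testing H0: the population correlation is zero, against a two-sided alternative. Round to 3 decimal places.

-3.443

t = r·√(n−2) / √(1−r²) with r = -0.445, n = 50
  = -0.445·√48 / √(1 − 0.198025)
  = -0.445·6.928203 / 0.895531
  = -3.083050 / 0.895531 = -3.443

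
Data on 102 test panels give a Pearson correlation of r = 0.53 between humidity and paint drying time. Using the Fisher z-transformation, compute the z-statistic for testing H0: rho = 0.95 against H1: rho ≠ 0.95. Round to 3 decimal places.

z_r = atanh(0.53) = 0.590145,  z_0 = atanh(0.95) = 1.831781
SE = 1/√(n−3) = 1/√99 = 0.100504
z = (z_r − z_0)/SE = (0.590145 − 1.831781) / 0.100504 = -1.241636 / 0.100504 = -12.354

-12.354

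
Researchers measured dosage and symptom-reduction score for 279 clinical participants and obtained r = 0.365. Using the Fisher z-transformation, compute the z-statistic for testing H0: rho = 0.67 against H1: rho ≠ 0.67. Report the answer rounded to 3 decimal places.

-7.112

Fisher z: atanh(0.365) = 0.382642, atanh(0.67) = 0.810743
z = (z_r − z_0)·√(n−3) = (0.382642 − 0.810743)·√276 = -0.428101 · 16.613248 = -7.112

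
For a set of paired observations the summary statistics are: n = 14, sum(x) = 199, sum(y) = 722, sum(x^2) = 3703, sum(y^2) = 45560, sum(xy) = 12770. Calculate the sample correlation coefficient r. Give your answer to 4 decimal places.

0.9293

S_xy = nΣxy − ΣxΣy = 14·12770 − 199·722 = 178780 − 143678 = 35102
S_xx = nΣx² − (Σx)² = 14·3703 − 199² = 51842 − 39601 = 12241
S_yy = nΣy² − (Σy)² = 14·45560 − 722² = 637840 − 521284 = 116556
r = S_xy / √(S_xx·S_yy) = 35102 / √(12241·116556) = 35102 / √1426761996 = 35102 / 37772.5032 = 0.9293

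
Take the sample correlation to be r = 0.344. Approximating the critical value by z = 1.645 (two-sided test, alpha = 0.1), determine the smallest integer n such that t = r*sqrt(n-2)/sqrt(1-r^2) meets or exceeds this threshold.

23

Need r·√(n−2)/√(1−r²) ≥ 1.645
√(n−2) ≥ 1.645·√(1−0.118336) / 0.344 = 1.645·0.938970 / 0.344 = 4.4901
n−2 ≥ 20.1610  ⇒  n ≥ 22.1610
Smallest integer n = 23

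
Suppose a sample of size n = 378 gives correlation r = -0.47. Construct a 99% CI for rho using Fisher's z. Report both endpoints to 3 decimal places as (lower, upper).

(-0.567, -0.360)

Fisher z: z_r = atanh(r) = ½·ln((1+(-0.47))/(1−(-0.47))) = -0.510070
SE(z) = 1/√(n−3) = 1/√375 = 0.051640
99% ⇒ z* = 2.576; margin = 2.576·0.051640 = 0.133025
CI on z-scale: (-0.643095, -0.377045)
Back-transform: tanh(-0.643095) = -0.567003, tanh(-0.377045) = -0.360138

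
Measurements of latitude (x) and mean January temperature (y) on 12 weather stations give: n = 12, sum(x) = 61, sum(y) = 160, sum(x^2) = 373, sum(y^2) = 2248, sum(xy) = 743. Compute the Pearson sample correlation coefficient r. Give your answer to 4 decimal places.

S_xy = nΣxy − ΣxΣy = 12·743 − 61·160 = 8916 − 9760 = -844
S_xx = nΣx² − (Σx)² = 12·373 − 61² = 4476 − 3721 = 755
S_yy = nΣy² − (Σy)² = 12·2248 − 160² = 26976 − 25600 = 1376
r = S_xy / √(S_xx·S_yy) = -844 / √(755·1376) = -844 / √1038880 = -844 / 1019.2546 = -0.8281

-0.8281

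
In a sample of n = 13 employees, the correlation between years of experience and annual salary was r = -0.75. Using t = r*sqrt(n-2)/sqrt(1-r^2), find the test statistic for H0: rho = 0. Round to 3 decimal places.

-3.761

t = r·√(n−2) / √(1−r²) with r = -0.75, n = 13
  = -0.75·√11 / √(1 − 0.5625)
  = -0.75·3.316625 / 0.661438
  = -2.487469 / 0.661438 = -3.761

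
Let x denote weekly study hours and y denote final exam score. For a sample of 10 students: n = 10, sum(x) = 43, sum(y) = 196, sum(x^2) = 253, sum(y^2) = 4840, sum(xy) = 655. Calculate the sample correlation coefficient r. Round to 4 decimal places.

S_xy = nΣxy − ΣxΣy = 10·655 − 43·196 = 6550 − 8428 = -1878
S_xx = nΣx² − (Σx)² = 10·253 − 43² = 2530 − 1849 = 681
S_yy = nΣy² − (Σy)² = 10·4840 − 196² = 48400 − 38416 = 9984
r = S_xy / √(S_xx·S_yy) = -1878 / √(681·9984) = -1878 / √6799104 = -1878 / 2607.5092 = -0.7202

-0.7202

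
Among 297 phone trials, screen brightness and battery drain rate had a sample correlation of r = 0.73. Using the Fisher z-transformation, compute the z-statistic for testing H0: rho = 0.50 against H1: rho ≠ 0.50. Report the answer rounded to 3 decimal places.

6.506

z_r = atanh(0.73) = 0.928727,  z_0 = atanh(0.50) = 0.549306
SE = 1/√(n−3) = 1/√294 = 0.058321
z = (z_r − z_0)/SE = (0.928727 − 0.549306) / 0.058321 = 0.379421 / 0.058321 = 6.506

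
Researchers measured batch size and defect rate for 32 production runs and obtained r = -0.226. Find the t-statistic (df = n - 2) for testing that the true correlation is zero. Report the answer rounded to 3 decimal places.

-1.271

1 − r² = 1 − 0.051076 = 0.948924;  √(1−r²) = 0.974127
√(n−2) = √30 = 5.477226
t = r·√(n−2)/√(1−r²) = -0.226 · 5.477226 / 0.974127 = -1.271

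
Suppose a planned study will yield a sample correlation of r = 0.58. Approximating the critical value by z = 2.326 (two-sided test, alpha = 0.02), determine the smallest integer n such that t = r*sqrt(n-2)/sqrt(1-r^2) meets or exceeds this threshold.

r√(n−2)/√(1−r²) ≥ 2.326  ⇔  n−2 ≥ (2.326)²·(1−r²)/r²
(1−r²)/r² = (1−0.3364)/0.3364 = 1.9727
n ≥ 2 + 5.410276·1.9727 = 2 + 10.6729 = 12.6729
⌈12.6729⌉ = 13

13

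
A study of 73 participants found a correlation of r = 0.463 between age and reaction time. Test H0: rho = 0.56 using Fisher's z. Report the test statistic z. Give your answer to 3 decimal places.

-1.102

z_r = atanh(0.463) = 0.501123,  z_0 = atanh(0.56) = 0.632833
SE = 1/√(n−3) = 1/√70 = 0.119523
z = (z_r − z_0)/SE = (0.501123 − 0.632833) / 0.119523 = -0.131710 / 0.119523 = -1.102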